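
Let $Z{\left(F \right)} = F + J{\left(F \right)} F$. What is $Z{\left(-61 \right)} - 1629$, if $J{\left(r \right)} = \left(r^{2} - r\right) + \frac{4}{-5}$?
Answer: $- \frac{1161716}{5} \approx -2.3234 \cdot 10^{5}$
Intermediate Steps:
$J{\left(r \right)} = - \frac{4}{5} + r^{2} - r$ ($J{\left(r \right)} = \left(r^{2} - r\right) + 4 \left(- \frac{1}{5}\right) = \left(r^{2} - r\right) - \frac{4}{5} = - \frac{4}{5} + r^{2} - r$)
$Z{\left(F \right)} = F + F \left(- \frac{4}{5} + F^{2} - F\right)$ ($Z{\left(F \right)} = F + \left(- \frac{4}{5} + F^{2} - F\right) F = F + F \left(- \frac{4}{5} + F^{2} - F\right)$)
$Z{\left(-61 \right)} - 1629 = - 61 \left(\frac{1}{5} + \left(-61\right)^{2} - -61\right) - 1629 = - 61 \left(\frac{1}{5} + 3721 + 61\right) - 1629 = \left(-61\right) \frac{18911}{5} - 1629 = - \frac{1153571}{5} - 1629 = - \frac{1161716}{5}$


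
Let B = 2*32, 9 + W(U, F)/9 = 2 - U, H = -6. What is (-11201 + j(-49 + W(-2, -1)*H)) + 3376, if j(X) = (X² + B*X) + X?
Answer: 55381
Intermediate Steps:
W(U, F) = -63 - 9*U (W(U, F) = -81 + 9*(2 - U) = -81 + (18 - 9*U) = -63 - 9*U)
B = 64
j(X) = X² + 65*X (j(X) = (X² + 64*X) + X = X² + 65*X)
(-11201 + j(-49 + W(-2, -1)*H)) + 3376 = (-11201 + (-49 + (-63 - 9*(-2))*(-6))*(65 + (-49 + (-63 - 9*(-2))*(-6)))) + 3376 = (-11201 + (-49 + (-63 + 18)*(-6))*(65 + (-49 + (-63 + 18)*(-6)))) + 3376 = (-11201 + (-49 - 45*(-6))*(65 + (-49 - 45*(-6)))) + 3376 = (-11201 + (-49 + 270)*(65 + (-49 + 270))) + 3376 = (-11201 + 221*(65 + 221)) + 3376 = (-11201 + 221*286) + 3376 = (-11201 + 63206) + 3376 = 52005 + 3376 = 55381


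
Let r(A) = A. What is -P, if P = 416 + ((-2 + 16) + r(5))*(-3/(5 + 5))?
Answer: -4103/10 ≈ -410.30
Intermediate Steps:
P = 4103/10 (P = 416 + ((-2 + 16) + 5)*(-3/(5 + 5)) = 416 + (14 + 5)*(-3/10) = 416 + 19*((⅒)*(-3)) = 416 + 19*(-3/10) = 416 - 57/10 = 4103/10 ≈ 410.30)
-P = -1*4103/10 = -4103/10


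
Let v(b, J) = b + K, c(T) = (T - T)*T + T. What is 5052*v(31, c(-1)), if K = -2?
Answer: 146508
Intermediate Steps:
c(T) = T (c(T) = 0*T + T = 0 + T = T)
v(b, J) = -2 + b (v(b, J) = b - 2 = -2 + b)
5052*v(31, c(-1)) = 5052*(-2 + 31) = 5052*29 = 146508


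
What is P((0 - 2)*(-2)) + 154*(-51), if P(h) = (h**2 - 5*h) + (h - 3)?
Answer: -7857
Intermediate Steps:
P(h) = -3 + h**2 - 4*h (P(h) = (h**2 - 5*h) + (-3 + h) = -3 + h**2 - 4*h)
P((0 - 2)*(-2)) + 154*(-51) = (-3 + ((0 - 2)*(-2))**2 - 4*(0 - 2)*(-2)) + 154*(-51) = (-3 + (-2*(-2))**2 - (-8)*(-2)) - 7854 = (-3 + 4**2 - 4*4) - 7854 = (-3 + 16 - 16) - 7854 = -3 - 7854 = -7857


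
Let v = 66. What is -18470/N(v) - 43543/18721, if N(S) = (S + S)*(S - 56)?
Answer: -40325363/2471172 ≈ -16.318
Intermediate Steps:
N(S) = 2*S*(-56 + S) (N(S) = (2*S)*(-56 + S) = 2*S*(-56 + S))
-18470/N(v) - 43543/18721 = -18470*1/(132*(-56 + 66)) - 43543/18721 = -18470/(2*66*10) - 43543*1/18721 = -18470/1320 - 43543/18721 = -18470*1/1320 - 43543/18721 = -1847/132 - 43543/18721 = -40325363/2471172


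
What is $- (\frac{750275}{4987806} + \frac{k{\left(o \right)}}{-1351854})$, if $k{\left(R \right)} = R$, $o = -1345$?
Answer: $- \frac{85080904910}{561898791027} \approx -0.15142$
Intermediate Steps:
$- (\frac{750275}{4987806} + \frac{k{\left(o \right)}}{-1351854}) = - (\frac{750275}{4987806} - \frac{1345}{-1351854}) = - (750275 \cdot \frac{1}{4987806} - - \frac{1345}{1351854}) = - (\frac{750275}{4987806} + \frac{1345}{1351854}) = \left(-1\right) \frac{85080904910}{561898791027} = - \frac{85080904910}{561898791027}$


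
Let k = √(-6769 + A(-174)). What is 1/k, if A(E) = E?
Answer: -I*√6943/6943 ≈ -0.012001*I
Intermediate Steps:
k = I*√6943 (k = √(-6769 - 174) = √(-6943) = I*√6943 ≈ 83.325*I)
1/k = 1/(I*√6943) = -I*√6943/6943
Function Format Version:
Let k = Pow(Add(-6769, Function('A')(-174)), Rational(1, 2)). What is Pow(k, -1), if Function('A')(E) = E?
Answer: Mul(Rational(-1, 6943), I, Pow(6943, Rational(1, 2))) ≈ Mul(-0.012001, I)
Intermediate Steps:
k = Mul(I, Pow(6943, Rational(1, 2))) (k = Pow(Add(-6769, -174), Rational(1, 2)) = Pow(-6943, Rational(1, 2)) = Mul(I, Pow(6943, Rational(1, 2))) ≈ Mul(83.325, I))
Pow(k, -1) = Pow(Mul(I, Pow(6943, Rational(1, 2))), -1) = Mul(Rational(-1, 6943), I, Pow(6943, Rational(1, 2)))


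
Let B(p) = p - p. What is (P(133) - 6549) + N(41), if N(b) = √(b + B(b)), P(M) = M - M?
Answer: -6549 + √41 ≈ -6542.6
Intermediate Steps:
P(M) = 0
B(p) = 0
N(b) = √b (N(b) = √(b + 0) = √b)
(P(133) - 6549) + N(41) = (0 - 6549) + √41 = -6549 + √41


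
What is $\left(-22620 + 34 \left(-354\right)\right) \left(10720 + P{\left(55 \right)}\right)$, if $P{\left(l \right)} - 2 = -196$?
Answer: $-364789056$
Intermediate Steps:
$P{\left(l \right)} = -194$ ($P{\left(l \right)} = 2 - 196 = -194$)
$\left(-22620 + 34 \left(-354\right)\right) \left(10720 + P{\left(55 \right)}\right) = \left(-22620 + 34 \left(-354\right)\right) \left(10720 - 194\right) = \left(-22620 - 12036\right) 10526 = \left(-34656\right) 10526 = -364789056$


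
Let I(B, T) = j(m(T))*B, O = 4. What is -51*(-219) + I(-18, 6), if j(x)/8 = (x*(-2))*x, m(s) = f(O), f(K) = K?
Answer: 15777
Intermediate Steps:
m(s) = 4
j(x) = -16*x**2 (j(x) = 8*((x*(-2))*x) = 8*((-2*x)*x) = 8*(-2*x**2) = -16*x**2)
I(B, T) = -256*B (I(B, T) = (-16*4**2)*B = (-16*16)*B = -256*B)
-51*(-219) + I(-18, 6) = -51*(-219) - 256*(-18) = 11169 + 4608 = 15777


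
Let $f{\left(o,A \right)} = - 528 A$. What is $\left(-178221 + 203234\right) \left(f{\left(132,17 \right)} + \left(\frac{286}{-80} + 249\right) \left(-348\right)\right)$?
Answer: $- \frac{23608244907}{10} \approx -2.3608 \cdot 10^{9}$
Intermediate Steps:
$\left(-178221 + 203234\right) \left(f{\left(132,17 \right)} + \left(\frac{286}{-80} + 249\right) \left(-348\right)\right) = \left(-178221 + 203234\right) \left(\left(-528\right) 17 + \left(\frac{286}{-80} + 249\right) \left(-348\right)\right) = 25013 \left(-8976 + \left(286 \left(- \frac{1}{80}\right) + 249\right) \left(-348\right)\right) = 25013 \left(-8976 + \left(- \frac{143}{40} + 249\right) \left(-348\right)\right) = 25013 \left(-8976 + \frac{9817}{40} \left(-348\right)\right) = 25013 \left(-8976 - \frac{854079}{10}\right) = 25013 \left(- \frac{943839}{10}\right) = - \frac{23608244907}{10}$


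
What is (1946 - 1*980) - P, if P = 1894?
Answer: -928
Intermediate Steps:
(1946 - 1*980) - P = (1946 - 1*980) - 1*1894 = (1946 - 980) - 1894 = 966 - 1894 = -928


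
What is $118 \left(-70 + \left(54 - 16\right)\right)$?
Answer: $-3776$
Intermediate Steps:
$118 \left(-70 + \left(54 - 16\right)\right) = 118 \left(-70 + 38\right) = 118 \left(-32\right) = -3776$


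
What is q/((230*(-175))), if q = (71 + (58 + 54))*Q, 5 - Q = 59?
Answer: 4941/20125 ≈ 0.24552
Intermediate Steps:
Q = -54 (Q = 5 - 1*59 = 5 - 59 = -54)
q = -9882 (q = (71 + (58 + 54))*(-54) = (71 + 112)*(-54) = 183*(-54) = -9882)
q/((230*(-175))) = -9882/(230*(-175)) = -9882/(-40250) = -9882*(-1/40250) = 4941/20125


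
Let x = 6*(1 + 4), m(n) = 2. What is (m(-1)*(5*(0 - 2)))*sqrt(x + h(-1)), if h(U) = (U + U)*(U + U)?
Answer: -20*sqrt(34) ≈ -116.62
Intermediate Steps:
h(U) = 4*U**2 (h(U) = (2*U)*(2*U) = 4*U**2)
x = 30 (x = 6*5 = 30)
(m(-1)*(5*(0 - 2)))*sqrt(x + h(-1)) = (2*(5*(0 - 2)))*sqrt(30 + 4*(-1)**2) = (2*(5*(-2)))*sqrt(30 + 4*1) = (2*(-10))*sqrt(30 + 4) = -20*sqrt(34)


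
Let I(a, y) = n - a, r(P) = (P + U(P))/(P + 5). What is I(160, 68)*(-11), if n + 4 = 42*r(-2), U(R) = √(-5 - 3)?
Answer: 2112 - 308*I*√2 ≈ 2112.0 - 435.58*I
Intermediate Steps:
U(R) = 2*I*√2 (U(R) = √(-8) = 2*I*√2)
r(P) = (P + 2*I*√2)/(5 + P) (r(P) = (P + 2*I*√2)/(P + 5) = (P + 2*I*√2)/(5 + P))
n = -32 + 28*I*√2 (n = -4 + 42*((-2 + 2*I*√2)/(5 - 2)) = -4 + 42*((-2 + 2*I*√2)/3) = -4 + 42*(-⅔ + 2*I*√2/3) = -4 + (-28 + 28*I*√2) = -32 + 28*I*√2 ≈ -32.0 + 39.598*I)
I(a, y) = -32 - a + 28*I*√2 (I(a, y) = (-32 + 28*I*√2) - a = -32 - a + 28*I*√2)
I(160, 68)*(-11) = (-32 - 1*160 + 28*I*√2)*(-11) = (-32 - 160 + 28*I*√2)*(-11) = (-192 + 28*I*√2)*(-11) = 2112 - 308*I*√2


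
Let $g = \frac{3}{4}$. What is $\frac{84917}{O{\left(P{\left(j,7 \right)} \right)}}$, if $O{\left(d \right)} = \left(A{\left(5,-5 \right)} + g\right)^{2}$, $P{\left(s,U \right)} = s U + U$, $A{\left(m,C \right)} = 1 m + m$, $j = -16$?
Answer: $\frac{1358672}{1849} \approx 734.81$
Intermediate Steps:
$A{\left(m,C \right)} = 2 m$ ($A{\left(m,C \right)} = m + m = 2 m$)
$g = \frac{3}{4}$ ($g = 3 \cdot \frac{1}{4} = \frac{3}{4} \approx 0.75$)
$P{\left(s,U \right)} = U + U s$ ($P{\left(s,U \right)} = U s + U = U + U s$)
$O{\left(d \right)} = \frac{1849}{16}$ ($O{\left(d \right)} = \left(2 \cdot 5 + \frac{3}{4}\right)^{2} = \left(10 + \frac{3}{4}\right)^{2} = \left(\frac{43}{4}\right)^{2} = \frac{1849}{16}$)
$\frac{84917}{O{\left(P{\left(j,7 \right)} \right)}} = \frac{84917}{\frac{1849}{16}} = 84917 \cdot \frac{16}{1849} = \frac{1358672}{1849}$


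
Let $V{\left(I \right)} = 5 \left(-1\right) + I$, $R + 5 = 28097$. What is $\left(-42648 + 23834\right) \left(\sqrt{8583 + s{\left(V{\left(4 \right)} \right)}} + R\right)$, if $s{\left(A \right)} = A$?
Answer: $-528522888 - 18814 \sqrt{8582} \approx -5.3027 \cdot 10^{8}$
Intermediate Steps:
$R = 28092$ ($R = -5 + 28097 = 28092$)
$V{\left(I \right)} = -5 + I$
$\left(-42648 + 23834\right) \left(\sqrt{8583 + s{\left(V{\left(4 \right)} \right)}} + R\right) = \left(-42648 + 23834\right) \left(\sqrt{8583 + \left(-5 + 4\right)} + 28092\right) = - 18814 \left(\sqrt{8583 - 1} + 28092\right) = - 18814 \left(\sqrt{8582} + 28092\right) = - 18814 \left(28092 + \sqrt{8582}\right) = -528522888 - 18814 \sqrt{8582}$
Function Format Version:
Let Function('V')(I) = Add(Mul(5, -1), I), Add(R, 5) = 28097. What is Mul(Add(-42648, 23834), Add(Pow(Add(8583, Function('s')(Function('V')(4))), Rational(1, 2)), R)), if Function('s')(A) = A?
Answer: Add(-528522888, Mul(-18814, Pow(8582, Rational(1, 2)))) ≈ -5.3027e+8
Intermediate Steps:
R = 28092 (R = Add(-5, 28097) = 28092)
Function('V')(I) = Add(-5, I)
Mul(Add(-42648, 23834), Add(Pow(Add(8583, Function('s')(Function('V')(4))), Rational(1, 2)), R)) = Mul(Add(-42648, 23834), Add(Pow(Add(8583, Add(-5, 4)), Rational(1, 2)), 28092)) = Mul(-18814, Add(Pow(Add(8583, -1), Rational(1, 2)), 28092)) = Mul(-18814, Add(Pow(8582, Rational(1, 2)), 28092)) = Mul(-18814, Add(28092, Pow(8582, Rational(1, 2)))) = Add(-528522888, Mul(-18814, Pow(8582, Rational(1, 2))))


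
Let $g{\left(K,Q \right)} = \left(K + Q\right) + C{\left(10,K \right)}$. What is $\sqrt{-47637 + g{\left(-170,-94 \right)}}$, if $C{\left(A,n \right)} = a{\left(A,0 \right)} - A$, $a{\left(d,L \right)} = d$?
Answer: $i \sqrt{47901} \approx 218.86 i$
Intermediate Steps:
$C{\left(A,n \right)} = 0$ ($C{\left(A,n \right)} = A - A = 0$)
$g{\left(K,Q \right)} = K + Q$ ($g{\left(K,Q \right)} = \left(K + Q\right) + 0 = K + Q$)
$\sqrt{-47637 + g{\left(-170,-94 \right)}} = \sqrt{-47637 - 264} = \sqrt{-47901} = i \sqrt{47901}$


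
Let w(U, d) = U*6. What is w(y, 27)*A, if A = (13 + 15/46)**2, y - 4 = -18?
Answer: -7891149/529 ≈ -14917.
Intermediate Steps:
y = -14 (y = 4 - 18 = -14)
w(U, d) = 6*U
A = 375769/2116 (A = (13 + 15*(1/46))**2 = (13 + 15/46)**2 = (613/46)**2 = 375769/2116 ≈ 177.58)
w(y, 27)*A = (6*(-14))*(375769/2116) = -84*375769/2116 = -7891149/529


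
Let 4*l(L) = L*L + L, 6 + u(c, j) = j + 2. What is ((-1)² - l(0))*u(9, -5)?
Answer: -9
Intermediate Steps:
u(c, j) = -4 + j (u(c, j) = -6 + (j + 2) = -6 + (2 + j) = -4 + j)
l(L) = L/4 + L²/4 (l(L) = (L*L + L)/4 = (L² + L)/4 = (L + L²)/4 = L/4 + L²/4)
((-1)² - l(0))*u(9, -5) = ((-1)² - 0*(1 + 0)/4)*(-4 - 5) = (1 - 0/4)*(-9) = (1 - 1*0)*(-9) = (1 + 0)*(-9) = 1*(-9) = -9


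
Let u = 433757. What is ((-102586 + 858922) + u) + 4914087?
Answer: 6104180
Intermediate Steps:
((-102586 + 858922) + u) + 4914087 = ((-102586 + 858922) + 433757) + 4914087 = (756336 + 433757) + 4914087 = 1190093 + 4914087 = 6104180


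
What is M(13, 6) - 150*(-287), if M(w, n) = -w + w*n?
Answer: 43115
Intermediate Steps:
M(w, n) = -w + n*w
M(13, 6) - 150*(-287) = 13*(-1 + 6) - 150*(-287) = 13*5 + 43050 = 65 + 43050 = 43115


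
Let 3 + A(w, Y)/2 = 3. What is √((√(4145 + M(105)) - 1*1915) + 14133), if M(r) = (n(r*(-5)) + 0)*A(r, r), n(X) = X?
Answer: √(12218 + √4145) ≈ 110.83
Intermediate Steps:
A(w, Y) = 0 (A(w, Y) = -6 + 2*3 = -6 + 6 = 0)
M(r) = 0 (M(r) = (r*(-5) + 0)*0 = (-5*r + 0)*0 = -5*r*0 = 0)
√((√(4145 + M(105)) - 1*1915) + 14133) = √((√(4145 + 0) - 1*1915) + 14133) = √((√4145 - 1915) + 14133) = √((-1915 + √4145) + 14133) = √(12218 + √4145)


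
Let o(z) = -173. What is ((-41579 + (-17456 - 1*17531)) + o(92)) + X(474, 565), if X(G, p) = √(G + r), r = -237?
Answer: -76739 + √237 ≈ -76724.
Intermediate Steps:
X(G, p) = √(-237 + G) (X(G, p) = √(G - 237) = √(-237 + G))
((-41579 + (-17456 - 1*17531)) + o(92)) + X(474, 565) = ((-41579 + (-17456 - 1*17531)) - 173) + √(-237 + 474) = ((-41579 + (-17456 - 17531)) - 173) + √237 = ((-41579 - 34987) - 173) + √237 = (-76566 - 173) + √237 = -76739 + √237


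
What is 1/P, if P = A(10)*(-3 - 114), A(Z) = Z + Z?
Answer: -1/2340 ≈ -0.00042735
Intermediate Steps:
A(Z) = 2*Z
P = -2340 (P = (2*10)*(-3 - 114) = 20*(-117) = -2340)
1/P = 1/(-2340) = -1/2340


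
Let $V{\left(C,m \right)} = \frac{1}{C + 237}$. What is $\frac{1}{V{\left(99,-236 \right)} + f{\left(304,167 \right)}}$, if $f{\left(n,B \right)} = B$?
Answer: $\frac{336}{56113} \approx 0.0059879$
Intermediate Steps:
$V{\left(C,m \right)} = \frac{1}{237 + C}$
$\frac{1}{V{\left(99,-236 \right)} + f{\left(304,167 \right)}} = \frac{1}{\frac{1}{237 + 99} + 167} = \frac{1}{\frac{1}{336} + 167} = \frac{1}{\frac{56113}{336}} = \frac{336}{56113}$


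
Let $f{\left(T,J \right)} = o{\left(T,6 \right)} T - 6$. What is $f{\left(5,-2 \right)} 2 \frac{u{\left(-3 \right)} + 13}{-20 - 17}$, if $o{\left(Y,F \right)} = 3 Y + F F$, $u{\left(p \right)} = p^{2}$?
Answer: $- \frac{10956}{37} \approx -296.11$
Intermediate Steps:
$o{\left(Y,F \right)} = F^{2} + 3 Y$ ($o{\left(Y,F \right)} = 3 Y + F^{2} = F^{2} + 3 Y$)
$f{\left(T,J \right)} = -6 + T \left(36 + 3 T\right)$ ($f{\left(T,J \right)} = \left(6^{2} + 3 T\right) T - 6 = \left(36 + 3 T\right) T - 6 = T \left(36 + 3 T\right) - 6 = -6 + T \left(36 + 3 T\right)$)
$f{\left(5,-2 \right)} 2 \frac{u{\left(-3 \right)} + 13}{-20 - 17} = \left(-6 + 3 \cdot 5 \left(12 + 5\right)\right) 2 \frac{\left(-3\right)^{2} + 13}{-20 - 17} = \left(-6 + 3 \cdot 5 \cdot 17\right) 2 \frac{9 + 13}{-37} = \left(-6 + 255\right) 2 \cdot 22 \left(- \frac{1}{37}\right) = 249 \cdot 2 \left(- \frac{22}{37}\right) = 498 \left(- \frac{22}{37}\right) = - \frac{10956}{37}$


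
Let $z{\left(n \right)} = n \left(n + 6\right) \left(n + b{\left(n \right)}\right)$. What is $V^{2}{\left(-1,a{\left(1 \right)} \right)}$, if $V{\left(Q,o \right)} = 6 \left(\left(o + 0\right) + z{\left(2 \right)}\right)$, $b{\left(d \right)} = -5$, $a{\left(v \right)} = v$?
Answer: $79524$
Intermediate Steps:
$z{\left(n \right)} = n \left(-5 + n\right) \left(6 + n\right)$ ($z{\left(n \right)} = n \left(n + 6\right) \left(n - 5\right) = n \left(6 + n\right) \left(-5 + n\right) = n \left(-5 + n\right) \left(6 + n\right)$)
$V{\left(Q,o \right)} = -288 + 6 o$ ($V{\left(Q,o \right)} = 6 \left(\left(o + 0\right) + 2 \left(-30 + 2 + 2^{2}\right)\right) = 6 \left(o + 2 \left(-30 + 2 + 4\right)\right) = 6 \left(o + 2 \left(-24\right)\right) = 6 \left(o - 48\right) = 6 \left(-48 + o\right) = -288 + 6 o$)
$V^{2}{\left(-1,a{\left(1 \right)} \right)} = \left(-288 + 6 \cdot 1\right)^{2} = \left(-288 + 6\right)^{2} = \left(-282\right)^{2} = 79524$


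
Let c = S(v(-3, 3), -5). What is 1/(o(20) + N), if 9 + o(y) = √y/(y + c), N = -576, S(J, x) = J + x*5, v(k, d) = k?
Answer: -1872/1095119 + 4*√5/5475595 ≈ -0.0017078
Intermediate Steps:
S(J, x) = J + 5*x
c = -28 (c = -3 + 5*(-5) = -3 - 25 = -28)
o(y) = -9 + √y/(-28 + y) (o(y) = -9 + √y/(y - 28) = -9 + √y/(-28 + y))
1/(o(20) + N) = 1/((252 + √20 - 9*20)/(-28 + 20) - 576) = 1/((252 + 2*√5 - 180)/(-8) - 576) = 1/(-(72 + 2*√5)/8 - 576) = 1/((-9 - √5/4) - 576) = 1/(-585 - √5/4)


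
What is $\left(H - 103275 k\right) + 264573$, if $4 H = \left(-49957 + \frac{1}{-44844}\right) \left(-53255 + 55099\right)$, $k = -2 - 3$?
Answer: $- \frac{997744425737}{44844} \approx -2.2249 \cdot 10^{7}$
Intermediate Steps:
$k = -5$ ($k = -2 - 3 = -5$)
$H = - \frac{1032765257849}{44844}$ ($H = \frac{\left(-49957 + \frac{1}{-44844}\right) \left(-53255 + 55099\right)}{4} = \frac{\left(-49957 - \frac{1}{44844}\right) 1844}{4} = \frac{\left(- \frac{2240271709}{44844}\right) 1844}{4} = \frac{1}{4} \left(- \frac{1032765257849}{11211}\right) = - \frac{1032765257849}{44844} \approx -2.303 \cdot 10^{7}$)
$\left(H - 103275 k\right) + 264573 = \left(- \frac{1032765257849}{44844} - -516375\right) + 264573 = \left(- \frac{1032765257849}{44844} + 516375\right) + 264573 = - \frac{1009608937349}{44844} + 264573 = - \frac{997744425737}{44844}$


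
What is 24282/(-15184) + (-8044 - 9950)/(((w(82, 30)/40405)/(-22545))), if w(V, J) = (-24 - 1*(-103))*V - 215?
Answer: 124442654363175717/47548696 ≈ 2.6172e+9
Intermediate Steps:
w(V, J) = -215 + 79*V (w(V, J) = (-24 + 103)*V - 215 = 79*V - 215 = -215 + 79*V)
24282/(-15184) + (-8044 - 9950)/(((w(82, 30)/40405)/(-22545))) = 24282/(-15184) + (-8044 - 9950)/((((-215 + 79*82)/40405)/(-22545))) = 24282*(-1/15184) - 17994*(-910930725/(-215 + 6478)) = -12141/7592 - 17994/((6263*(1/40405))*(-1/22545)) = -12141/7592 - 17994/((6263/40405)*(-1/22545)) = -12141/7592 - 17994/(-6263/910930725) = -12141/7592 - 17994*(-910930725/6263) = -12141/7592 + 16391287465650/6263 = 124442654363175717/47548696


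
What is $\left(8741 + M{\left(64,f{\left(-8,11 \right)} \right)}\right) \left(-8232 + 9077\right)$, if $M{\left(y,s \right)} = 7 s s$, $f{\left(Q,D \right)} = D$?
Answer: $8101860$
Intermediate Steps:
$M{\left(y,s \right)} = 7 s^{2}$
$\left(8741 + M{\left(64,f{\left(-8,11 \right)} \right)}\right) \left(-8232 + 9077\right) = \left(8741 + 7 \cdot 11^{2}\right) \left(-8232 + 9077\right) = \left(8741 + 7 \cdot 121\right) 845 = \left(8741 + 847\right) 845 = 9588 \cdot 845 = 8101860$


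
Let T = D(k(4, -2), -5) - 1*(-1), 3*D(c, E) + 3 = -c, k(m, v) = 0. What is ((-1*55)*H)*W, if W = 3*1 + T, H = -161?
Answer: 26565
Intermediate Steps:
D(c, E) = -1 - c/3 (D(c, E) = -1 + (-c)/3 = -1 - c/3)
T = 0 (T = (-1 - 1/3*0) - 1*(-1) = (-1 + 0) + 1 = -1 + 1 = 0)
W = 3 (W = 3*1 + 0 = 3 + 0 = 3)
((-1*55)*H)*W = (-1*55*(-161))*3 = -55*(-161)*3 = 8855*3 = 26565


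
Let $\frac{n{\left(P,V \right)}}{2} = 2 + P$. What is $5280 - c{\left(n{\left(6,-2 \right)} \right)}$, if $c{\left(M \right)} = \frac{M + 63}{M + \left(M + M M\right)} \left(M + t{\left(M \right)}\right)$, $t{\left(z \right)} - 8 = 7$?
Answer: $\frac{1518191}{288} \approx 5271.5$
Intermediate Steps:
$t{\left(z \right)} = 15$ ($t{\left(z \right)} = 8 + 7 = 15$)
$n{\left(P,V \right)} = 4 + 2 P$ ($n{\left(P,V \right)} = 2 \left(2 + P\right) = 4 + 2 P$)
$c{\left(M \right)} = \frac{\left(15 + M\right) \left(63 + M\right)}{M^{2} + 2 M}$ ($c{\left(M \right)} = \frac{M + 63}{M + \left(M + M M\right)} \left(M + 15\right) = \frac{63 + M}{M + \left(M + M^{2}\right)} \left(15 + M\right) = \frac{63 + M}{M^{2} + 2 M} \left(15 + M\right) = \frac{\left(15 + M\right) \left(63 + M\right)}{M^{2} + 2 M}$)
$5280 - c{\left(n{\left(6,-2 \right)} \right)} = 5280 - \frac{945 + \left(4 + 2 \cdot 6\right)^{2} + 78 \left(4 + 2 \cdot 6\right)}{\left(4 + 2 \cdot 6\right) \left(2 + \left(4 + 2 \cdot 6\right)\right)} = 5280 - \frac{945 + \left(4 + 12\right)^{2} + 78 \left(4 + 12\right)}{\left(4 + 12\right) \left(2 + \left(4 + 12\right)\right)} = 5280 - \frac{945 + 16^{2} + 78 \cdot 16}{16 \left(2 + 16\right)} = 5280 - \frac{945 + 256 + 1248}{16 \cdot 18} = 5280 - \frac{1}{16} \cdot \frac{1}{18} \cdot 2449 = 5280 - \frac{2449}{288} = \frac{1518191}{288}$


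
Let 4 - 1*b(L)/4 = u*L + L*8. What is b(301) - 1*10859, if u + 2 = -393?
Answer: 455105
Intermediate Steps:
u = -395 (u = -2 - 393 = -395)
b(L) = 16 + 1548*L (b(L) = 16 - 4*(-395*L + L*8) = 16 - 4*(-395*L + 8*L) = 16 - (-1548)*L = 16 + 1548*L)
b(301) - 1*10859 = (16 + 1548*301) - 1*10859 = (16 + 465948) - 10859 = 465964 - 10859 = 455105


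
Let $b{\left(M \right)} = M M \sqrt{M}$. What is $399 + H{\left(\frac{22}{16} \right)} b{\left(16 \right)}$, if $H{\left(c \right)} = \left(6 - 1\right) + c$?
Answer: $6927$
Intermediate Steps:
$H{\left(c \right)} = 5 + c$
$b{\left(M \right)} = M^{\frac{5}{2}}$ ($b{\left(M \right)} = M^{2} \sqrt{M} = M^{\frac{5}{2}}$)
$399 + H{\left(\frac{22}{16} \right)} b{\left(16 \right)} = 399 + \left(5 + \frac{22}{16}\right) 16^{\frac{5}{2}} = 399 + \left(5 + 22 \cdot \frac{1}{16}\right) 1024 = 399 + \left(5 + \frac{11}{8}\right) 1024 = 399 + \frac{51}{8} \cdot 1024 = 399 + 6528 = 6927$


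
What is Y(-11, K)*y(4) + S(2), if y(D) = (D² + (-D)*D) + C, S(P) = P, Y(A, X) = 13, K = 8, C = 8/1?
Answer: 106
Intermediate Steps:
C = 8 (C = 8*1 = 8)
y(D) = 8 (y(D) = (D² + (-D)*D) + 8 = (D² - D²) + 8 = 0 + 8 = 8)
Y(-11, K)*y(4) + S(2) = 13*8 + 2 = 104 + 2 = 106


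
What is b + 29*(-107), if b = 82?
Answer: -3021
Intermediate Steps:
b + 29*(-107) = 82 + 29*(-107) = 82 - 3103 = -3021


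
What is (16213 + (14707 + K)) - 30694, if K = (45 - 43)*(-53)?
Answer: 120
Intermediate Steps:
K = -106 (K = 2*(-53) = -106)
(16213 + (14707 + K)) - 30694 = (16213 + (14707 - 106)) - 30694 = (16213 + 14601) - 30694 = 30814 - 30694 = 120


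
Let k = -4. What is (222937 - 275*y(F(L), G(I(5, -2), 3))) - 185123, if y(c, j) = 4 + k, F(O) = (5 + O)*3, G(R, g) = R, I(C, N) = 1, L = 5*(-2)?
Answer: 37814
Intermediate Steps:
L = -10
F(O) = 15 + 3*O
y(c, j) = 0 (y(c, j) = 4 - 4 = 0)
(222937 - 275*y(F(L), G(I(5, -2), 3))) - 185123 = (222937 - 275*0) - 185123 = (222937 + 0) - 185123 = 222937 - 185123 = 37814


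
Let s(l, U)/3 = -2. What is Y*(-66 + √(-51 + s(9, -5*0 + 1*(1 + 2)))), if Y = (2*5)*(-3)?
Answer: 1980 - 30*I*√57 ≈ 1980.0 - 226.5*I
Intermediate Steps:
s(l, U) = -6 (s(l, U) = 3*(-2) = -6)
Y = -30 (Y = 10*(-3) = -30)
Y*(-66 + √(-51 + s(9, -5*0 + 1*(1 + 2)))) = -30*(-66 + √(-51 - 6)) = -30*(-66 + √(-57)) = -30*(-66 + I*√57) = 1980 - 30*I*√57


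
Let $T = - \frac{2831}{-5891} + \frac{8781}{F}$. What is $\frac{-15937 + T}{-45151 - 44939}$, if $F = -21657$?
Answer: $\frac{677751660841}{3831269051610} \approx 0.1769$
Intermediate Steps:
$T = \frac{3194032}{42527129}$ ($T = - \frac{2831}{-5891} + \frac{8781}{-21657} = \left(-2831\right) \left(- \frac{1}{5891}\right) + 8781 \left(- \frac{1}{21657}\right) = \frac{2831}{5891} - \frac{2927}{7219} = \frac{3194032}{42527129} \approx 0.075106$)
$\frac{-15937 + T}{-45151 - 44939} = \frac{-15937 + \frac{3194032}{42527129}}{-45151 - 44939} = - \frac{677751660841}{42527129 \left(-90090\right)} = \left(- \frac{677751660841}{42527129}\right) \left(- \frac{1}{90090}\right) = \frac{677751660841}{3831269051610}$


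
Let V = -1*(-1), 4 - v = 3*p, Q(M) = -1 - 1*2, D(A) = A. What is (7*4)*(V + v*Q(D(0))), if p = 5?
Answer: 952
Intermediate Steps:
Q(M) = -3 (Q(M) = -1 - 2 = -3)
v = -11 (v = 4 - 3*5 = 4 - 1*15 = 4 - 15 = -11)
V = 1
(7*4)*(V + v*Q(D(0))) = (7*4)*(1 - 11*(-3)) = 28*(1 + 33) = 28*34 = 952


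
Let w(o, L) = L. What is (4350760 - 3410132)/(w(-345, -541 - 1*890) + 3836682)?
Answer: 940628/3835251 ≈ 0.24526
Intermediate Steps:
(4350760 - 3410132)/(w(-345, -541 - 1*890) + 3836682) = (4350760 - 3410132)/((-541 - 1*890) + 3836682) = 940628/((-541 - 890) + 3836682) = 940628/(-1431 + 3836682) = 940628/3835251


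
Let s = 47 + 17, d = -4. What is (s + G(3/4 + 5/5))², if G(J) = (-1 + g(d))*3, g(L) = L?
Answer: 2401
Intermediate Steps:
G(J) = -15 (G(J) = (-1 - 4)*3 = -5*3 = -15)
s = 64
(s + G(3/4 + 5/5))² = (64 - 15)² = 49² = 2401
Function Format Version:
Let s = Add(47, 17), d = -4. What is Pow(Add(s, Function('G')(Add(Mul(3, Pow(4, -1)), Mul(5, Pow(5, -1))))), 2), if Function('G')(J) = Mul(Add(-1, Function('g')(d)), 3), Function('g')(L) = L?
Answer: 2401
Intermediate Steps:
Function('G')(J) = -15 (Function('G')(J) = Mul(Add(-1, -4), 3) = Mul(-5, 3) = -15)
s = 64
Pow(Add(s, Function('G')(Add(Mul(3, Pow(4, -1)), Mul(5, Pow(5, -1))))), 2) = Pow(Add(64, -15), 2) = Pow(49, 2) = 2401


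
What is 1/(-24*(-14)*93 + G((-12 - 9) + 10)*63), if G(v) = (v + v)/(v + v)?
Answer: 1/31311 ≈ 3.1938e-5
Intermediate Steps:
G(v) = 1 (G(v) = (2*v)/((2*v)) = (2*v)*(1/(2*v)) = 1)
1/(-24*(-14)*93 + G((-12 - 9) + 10)*63) = 1/(-24*(-14)*93 + 1*63) = 1/(336*93 + 63) = 1/(31248 + 63) = 1/31311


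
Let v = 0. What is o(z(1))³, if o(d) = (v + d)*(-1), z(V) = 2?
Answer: -8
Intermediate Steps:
o(d) = -d (o(d) = (0 + d)*(-1) = d*(-1) = -d)
o(z(1))³ = (-1*2)³ = (-2)³ = -8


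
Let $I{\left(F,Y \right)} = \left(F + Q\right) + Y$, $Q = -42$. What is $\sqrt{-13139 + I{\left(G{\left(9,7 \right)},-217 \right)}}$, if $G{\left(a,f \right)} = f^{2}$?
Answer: $i \sqrt{13349} \approx 115.54 i$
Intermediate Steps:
$I{\left(F,Y \right)} = -42 + F + Y$ ($I{\left(F,Y \right)} = \left(F - 42\right) + Y = \left(-42 + F\right) + Y = -42 + F + Y$)
$\sqrt{-13139 + I{\left(G{\left(9,7 \right)},-217 \right)}} = \sqrt{-13139 - \left(259 - 49\right)} = \sqrt{-13139 - 210} = \sqrt{-13349} = i \sqrt{13349}$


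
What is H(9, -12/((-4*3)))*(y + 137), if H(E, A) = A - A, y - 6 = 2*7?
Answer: 0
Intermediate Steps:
y = 20 (y = 6 + 2*7 = 6 + 14 = 20)
H(E, A) = 0
H(9, -12/((-4*3)))*(y + 137) = 0*(20 + 137) = 0*157 = 0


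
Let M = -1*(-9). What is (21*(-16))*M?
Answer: -3024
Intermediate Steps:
M = 9
(21*(-16))*M = (21*(-16))*9 = -336*9 = -3024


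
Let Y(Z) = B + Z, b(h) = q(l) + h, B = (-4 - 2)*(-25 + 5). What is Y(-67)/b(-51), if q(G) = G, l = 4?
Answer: -53/47 ≈ -1.1277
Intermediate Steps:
B = 120 (B = -6*(-20) = 120)
b(h) = 4 + h
Y(Z) = 120 + Z
Y(-67)/b(-51) = (120 - 67)/(4 - 51) = 53/(-47) = 53*(-1/47) = -53/47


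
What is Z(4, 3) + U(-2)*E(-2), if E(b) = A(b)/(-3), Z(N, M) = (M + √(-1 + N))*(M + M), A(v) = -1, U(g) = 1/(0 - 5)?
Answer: 269/15 + 6*√3 ≈ 28.326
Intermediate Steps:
U(g) = -⅕ (U(g) = 1/(-5) = -⅕)
Z(N, M) = 2*M*(M + √(-1 + N)) (Z(N, M) = (M + √(-1 + N))*(2*M) = 2*M*(M + √(-1 + N)))
E(b) = ⅓ (E(b) = -1/(-3) = -1*(-⅓) = ⅓)
Z(4, 3) + U(-2)*E(-2) = 2*3*(3 + √(-1 + 4)) - ⅕*⅓ = 2*3*(3 + √3) - 1/15 = (18 + 6*√3) - 1/15 = 269/15 + 6*√3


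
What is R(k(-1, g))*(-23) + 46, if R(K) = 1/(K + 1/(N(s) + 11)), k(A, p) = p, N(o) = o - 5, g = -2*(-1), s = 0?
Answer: 460/13 ≈ 35.385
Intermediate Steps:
g = 2
N(o) = -5 + o
R(K) = 1/(1/6 + K) (R(K) = 1/(K + 1/((-5 + 0) + 11)) = 1/(K + 1/(-5 + 11)) = 1/(K + 1/6) = 1/(1/6 + K))
R(k(-1, g))*(-23) + 46 = (6/(1 + 6*2))*(-23) + 46 = (6/(1 + 12))*(-23) + 46 = (6/13)*(-23) + 46 = -138/13 + 46 = 460/13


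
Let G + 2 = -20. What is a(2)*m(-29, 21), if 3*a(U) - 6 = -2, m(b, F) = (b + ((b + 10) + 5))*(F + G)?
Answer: 172/3 ≈ 57.333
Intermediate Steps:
G = -22 (G = -2 - 20 = -22)
m(b, F) = (-22 + F)*(15 + 2*b) (m(b, F) = (b + ((b + 10) + 5))*(F - 22) = (b + ((10 + b) + 5))*(-22 + F) = (b + (15 + b))*(-22 + F) = (15 + 2*b)*(-22 + F) = (-22 + F)*(15 + 2*b))
a(U) = 4/3 (a(U) = 2 + (⅓)*(-2) = 2 - ⅔ = 4/3)
a(2)*m(-29, 21) = 4*(-330 - 44*(-29) + 15*21 + 2*21*(-29))/3 = 4*(-330 + 1276 + 315 - 1218)/3 = (4/3)*43 = 172/3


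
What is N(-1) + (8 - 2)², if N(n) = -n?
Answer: 37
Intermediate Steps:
N(-1) + (8 - 2)² = -1*(-1) + (8 - 2)² = 1 + 6² = 1 + 36 = 37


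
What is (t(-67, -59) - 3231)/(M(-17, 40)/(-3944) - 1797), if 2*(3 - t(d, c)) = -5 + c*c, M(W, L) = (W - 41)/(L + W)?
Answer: 7766824/2810507 ≈ 2.7635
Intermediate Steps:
M(W, L) = (-41 + W)/(L + W)
t(d, c) = 11/2 - c²/2 (t(d, c) = 3 - (-5 + c*c)/2 = 3 - (-5 + c²)/2 = 3 + (5/2 - c²/2) = 11/2 - c²/2)
(t(-67, -59) - 3231)/(M(-17, 40)/(-3944) - 1797) = ((11/2 - ½*(-59)²) - 3231)/(((-41 - 17)/(40 - 17))/(-3944) - 1797) = ((11/2 - ½*3481) - 3231)/((-58/23)*(-1/3944) - 1797) = ((11/2 - 3481/2) - 3231)/(((1/23)*(-58))*(-1/3944) - 1797) = (-1735 - 3231)/(-58/23*(-1/3944) - 1797) = -4966/(1/1564 - 1797) = -4966/(-2810507/1564) = -4966*(-1564/2810507) = 7766824/2810507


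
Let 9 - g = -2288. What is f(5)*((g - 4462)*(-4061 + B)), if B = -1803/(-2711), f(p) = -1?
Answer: -23831384720/2711 ≈ -8.7906e+6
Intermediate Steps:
g = 2297 (g = 9 - 1*(-2288) = 9 + 2288 = 2297)
B = 1803/2711 (B = -1803*(-1/2711) = 1803/2711 ≈ 0.66507)
f(5)*((g - 4462)*(-4061 + B)) = -(2297 - 4462)*(-4061 + 1803/2711) = -(-2165)*(-11007568)/2711 = -1*23831384720/2711 = -23831384720/2711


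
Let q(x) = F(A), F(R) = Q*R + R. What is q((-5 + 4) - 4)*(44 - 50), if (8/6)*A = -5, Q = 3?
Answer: 90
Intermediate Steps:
A = -15/4 (A = (¾)*(-5) = -15/4 ≈ -3.7500)
F(R) = 4*R (F(R) = 3*R + R = 4*R)
q(x) = -15 (q(x) = 4*(-15/4) = -15)
q((-5 + 4) - 4)*(44 - 50) = -15*(44 - 50) = -15*(-6) = 90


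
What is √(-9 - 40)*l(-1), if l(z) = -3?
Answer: -21*I ≈ -21.0*I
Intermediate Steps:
√(-9 - 40)*l(-1) = √(-9 - 40)*(-3) = √(-49)*(-3) = (7*I)*(-3) = -21*I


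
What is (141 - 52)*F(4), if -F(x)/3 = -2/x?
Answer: 267/2 ≈ 133.50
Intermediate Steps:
F(x) = 6/x (F(x) = -(-6)/x = 6/x)
(141 - 52)*F(4) = (141 - 52)*(6/4) = 89*(6*(¼)) = 89*(3/2) = 267/2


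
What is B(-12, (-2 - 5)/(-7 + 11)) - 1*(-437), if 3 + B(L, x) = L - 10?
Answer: 412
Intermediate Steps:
B(L, x) = -13 + L (B(L, x) = -3 + (L - 10) = -3 + (-10 + L) = -13 + L)
B(-12, (-2 - 5)/(-7 + 11)) - 1*(-437) = (-13 - 12) - 1*(-437) = -25 + 437 = 412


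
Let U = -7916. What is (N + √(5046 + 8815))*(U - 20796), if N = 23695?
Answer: -680330840 - 28712*√13861 ≈ -6.8371e+8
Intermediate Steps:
(N + √(5046 + 8815))*(U - 20796) = (23695 + √(5046 + 8815))*(-7916 - 20796) = (23695 + √13861)*(-28712) = -680330840 - 28712*√13861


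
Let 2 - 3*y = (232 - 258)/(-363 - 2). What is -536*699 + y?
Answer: -410256376/1095 ≈ -3.7466e+5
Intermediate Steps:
y = 704/1095 (y = 2/3 - (232 - 258)/(3*(-363 - 2)) = 2/3 - (-26)/(3*(-365)) = 2/3 - (-26)*(-1)/(3*365) = 2/3 - 1/3*26/365 = 2/3 - 26/1095 = 704/1095 ≈ 0.64292)
-536*699 + y = -536*699 + 704/1095 = -374664 + 704/1095 = -410256376/1095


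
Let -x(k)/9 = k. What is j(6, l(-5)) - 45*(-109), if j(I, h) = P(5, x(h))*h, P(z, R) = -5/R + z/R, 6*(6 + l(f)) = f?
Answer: 4905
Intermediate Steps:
l(f) = -6 + f/6
x(k) = -9*k
j(I, h) = 0 (j(I, h) = ((-5 + 5)/((-9*h)))*h = (-1/(9*h)*0)*h = 0*h = 0)
j(6, l(-5)) - 45*(-109) = 0 - 45*(-109) = 0 + 4905 = 4905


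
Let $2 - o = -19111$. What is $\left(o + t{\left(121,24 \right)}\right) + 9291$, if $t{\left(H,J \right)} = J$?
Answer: $28428$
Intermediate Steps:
$o = 19113$ ($o = 2 - -19111 = 2 + 19111 = 19113$)
$\left(o + t{\left(121,24 \right)}\right) + 9291 = \left(19113 + 24\right) + 9291 = 19137 + 9291 = 28428$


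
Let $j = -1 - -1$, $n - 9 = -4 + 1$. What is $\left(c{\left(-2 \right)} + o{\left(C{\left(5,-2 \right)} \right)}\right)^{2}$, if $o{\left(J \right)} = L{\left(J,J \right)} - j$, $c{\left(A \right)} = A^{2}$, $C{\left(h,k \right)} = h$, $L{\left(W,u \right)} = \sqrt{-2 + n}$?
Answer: $36$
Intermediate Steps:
$n = 6$ ($n = 9 + \left(-4 + 1\right) = 9 - 3 = 6$)
$L{\left(W,u \right)} = 2$ ($L{\left(W,u \right)} = \sqrt{-2 + 6} = \sqrt{4} = 2$)
$j = 0$ ($j = -1 + 1 = 0$)
$o{\left(J \right)} = 2$ ($o{\left(J \right)} = 2 - 0 = 2 + 0 = 2$)
$\left(c{\left(-2 \right)} + o{\left(C{\left(5,-2 \right)} \right)}\right)^{2} = \left(\left(-2\right)^{2} + 2\right)^{2} = \left(4 + 2\right)^{2} = 6^{2} = 36$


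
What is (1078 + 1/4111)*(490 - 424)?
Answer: 292489494/4111 ≈ 71148.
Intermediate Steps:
(1078 + 1/4111)*(490 - 424) = (1078 + 1/4111)*66 = (4431659/4111)*66 = 292489494/4111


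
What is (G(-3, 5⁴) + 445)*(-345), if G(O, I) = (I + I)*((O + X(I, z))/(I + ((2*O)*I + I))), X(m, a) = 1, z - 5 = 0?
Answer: -153870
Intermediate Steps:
z = 5 (z = 5 + 0 = 5)
G(O, I) = 2*I*(1 + O)/(2*I + 2*I*O) (G(O, I) = (I + I)*((O + 1)/(I + ((2*O)*I + I))) = (2*I)*((1 + O)/(I + (2*I*O + I))) = (2*I)*((1 + O)/(I + (I + 2*I*O))) = (2*I)*((1 + O)/(2*I + 2*I*O)) = 2*I*(1 + O)/(2*I + 2*I*O))
(G(-3, 5⁴) + 445)*(-345) = (1 + 445)*(-345) = 446*(-345) = -153870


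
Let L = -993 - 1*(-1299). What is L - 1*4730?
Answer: -4424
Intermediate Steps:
L = 306 (L = -993 + 1299 = 306)
L - 1*4730 = 306 - 1*4730 = 306 - 4730 = -4424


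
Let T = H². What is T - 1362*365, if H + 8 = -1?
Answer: -497049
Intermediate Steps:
H = -9 (H = -8 - 1 = -9)
T = 81 (T = (-9)² = 81)
T - 1362*365 = 81 - 1362*365 = 81 - 497130 = -497049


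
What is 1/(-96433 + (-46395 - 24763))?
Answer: -1/167591 ≈ -5.9669e-6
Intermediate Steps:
1/(-96433 + (-46395 - 24763)) = 1/(-96433 - 71158) = 1/(-167591) = -1/167591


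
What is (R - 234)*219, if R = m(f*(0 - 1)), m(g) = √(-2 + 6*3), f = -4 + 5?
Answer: -50370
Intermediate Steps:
f = 1
m(g) = 4 (m(g) = √(-2 + 18) = √16 = 4)
R = 4
(R - 234)*219 = (4 - 234)*219 = -230*219 = -50370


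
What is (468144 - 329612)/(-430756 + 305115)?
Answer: -138532/125641 ≈ -1.1026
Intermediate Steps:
(468144 - 329612)/(-430756 + 305115) = 138532/(-125641) = 138532*(-1/125641) = -138532/125641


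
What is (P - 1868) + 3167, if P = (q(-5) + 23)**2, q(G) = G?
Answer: 1623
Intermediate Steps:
P = 324 (P = (-5 + 23)**2 = 18**2 = 324)
(P - 1868) + 3167 = (324 - 1868) + 3167 = -1544 + 3167 = 1623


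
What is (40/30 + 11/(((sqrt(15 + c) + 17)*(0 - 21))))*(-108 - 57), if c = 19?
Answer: -4499/21 - 121*sqrt(34)/357 ≈ -216.21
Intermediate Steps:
(40/30 + 11/(((sqrt(15 + c) + 17)*(0 - 21))))*(-108 - 57) = (40/30 + 11/(((sqrt(15 + 19) + 17)*(0 - 21))))*(-108 - 57) = (40*(1/30) + 11/(((sqrt(34) + 17)*(-21))))*(-165) = (4/3 + 11/(((17 + sqrt(34))*(-21))))*(-165) = (4/3 + 11/(-357 - 21*sqrt(34)))*(-165) = -220 - 1815/(-357 - 21*sqrt(34))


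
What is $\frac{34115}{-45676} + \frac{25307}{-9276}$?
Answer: $- \frac{184046659}{52961322} \approx -3.4751$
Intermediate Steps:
$\frac{34115}{-45676} + \frac{25307}{-9276} = 34115 \left(- \frac{1}{45676}\right) + 25307 \left(- \frac{1}{9276}\right) = - \frac{34115}{45676} - \frac{25307}{9276} = - \frac{184046659}{52961322}$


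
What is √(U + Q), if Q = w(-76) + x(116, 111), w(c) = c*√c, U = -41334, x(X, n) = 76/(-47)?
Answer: √(-91310378 - 335768*I*√19)/47 ≈ 1.6293 - 203.32*I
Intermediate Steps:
x(X, n) = -76/47 (x(X, n) = 76*(-1/47) = -76/47)
w(c) = c^(3/2)
Q = -76/47 - 152*I*√19 (Q = (-76)^(3/2) - 76/47 = -152*I*√19 - 76/47 = -76/47 - 152*I*√19 ≈ -1.617 - 662.55*I)
√(U + Q) = √(-41334 + (-76/47 - 152*I*√19)) = √(-1942774/47 - 152*I*√19)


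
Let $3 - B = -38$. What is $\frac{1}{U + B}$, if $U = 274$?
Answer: $\frac{1}{315} \approx 0.0031746$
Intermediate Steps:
$B = 41$ ($B = 3 - -38 = 3 + 38 = 41$)
$\frac{1}{U + B} = \frac{1}{274 + 41} = \frac{1}{315}$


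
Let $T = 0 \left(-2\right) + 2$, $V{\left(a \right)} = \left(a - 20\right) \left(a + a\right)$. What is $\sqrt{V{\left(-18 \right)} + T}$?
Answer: $\sqrt{1370} \approx 37.013$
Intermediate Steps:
$V{\left(a \right)} = 2 a \left(-20 + a\right)$ ($V{\left(a \right)} = \left(-20 + a\right) 2 a = 2 a \left(-20 + a\right)$)
$T = 2$ ($T = 0 + 2 = 2$)
$\sqrt{V{\left(-18 \right)} + T} = \sqrt{2 \left(-18\right) \left(-20 - 18\right) + 2} = \sqrt{2 \left(-18\right) \left(-38\right) + 2} = \sqrt{1368 + 2} = \sqrt{1370}$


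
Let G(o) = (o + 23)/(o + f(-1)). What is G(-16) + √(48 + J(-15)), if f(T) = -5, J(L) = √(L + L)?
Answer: -⅓ + √(48 + I*√30) ≈ 6.6061 + 0.39465*I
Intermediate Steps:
J(L) = √2*√L (J(L) = √(2*L) = √2*√L)
G(o) = (23 + o)/(-5 + o) (G(o) = (o + 23)/(o - 5) = (23 + o)/(-5 + o))
G(-16) + √(48 + J(-15)) = (23 - 16)/(-5 - 16) + √(48 + √2*√(-15)) = 7/(-21) + √(48 + √2*(I*√15)) = -1/21*7 + √(48 + I*√30) = -⅓ + √(48 + I*√30)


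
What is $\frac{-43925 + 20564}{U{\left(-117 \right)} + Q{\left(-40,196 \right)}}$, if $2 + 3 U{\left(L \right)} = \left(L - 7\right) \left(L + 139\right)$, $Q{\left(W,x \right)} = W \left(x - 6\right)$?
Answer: $\frac{23361}{8510} \approx 2.7451$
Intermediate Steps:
$Q{\left(W,x \right)} = W \left(-6 + x\right)$
$U{\left(L \right)} = - \frac{2}{3} + \frac{\left(-7 + L\right) \left(139 + L\right)}{3}$ ($U{\left(L \right)} = - \frac{2}{3} + \frac{\left(L - 7\right) \left(L + 139\right)}{3} = - \frac{2}{3} + \frac{\left(-7 + L\right) \left(139 + L\right)}{3}$)
$\frac{-43925 + 20564}{U{\left(-117 \right)} + Q{\left(-40,196 \right)}} = \frac{-43925 + 20564}{\left(-325 + 44 \left(-117\right) + \frac{\left(-117\right)^{2}}{3}\right) - 40 \left(-6 + 196\right)} = - \frac{23361}{\left(-325 - 5148 + \frac{1}{3} \cdot 13689\right) - 7600} = - \frac{23361}{\left(-325 - 5148 + 4563\right) - 7600} = - \frac{23361}{-910 - 7600} = - \frac{23361}{-8510} = \left(-23361\right) \left(- \frac{1}{8510}\right) = \frac{23361}{8510}$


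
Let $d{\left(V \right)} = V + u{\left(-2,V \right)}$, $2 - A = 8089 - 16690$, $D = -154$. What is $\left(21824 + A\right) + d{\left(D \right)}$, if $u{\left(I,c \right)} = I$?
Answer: $30271$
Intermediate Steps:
$A = 8603$ ($A = 2 - \left(8089 - 16690\right) = 2 - -8601 = 2 + 8601 = 8603$)
$d{\left(V \right)} = -2 + V$ ($d{\left(V \right)} = V - 2 = -2 + V$)
$\left(21824 + A\right) + d{\left(D \right)} = \left(21824 + 8603\right) - 156 = 30427 - 156 = 30271$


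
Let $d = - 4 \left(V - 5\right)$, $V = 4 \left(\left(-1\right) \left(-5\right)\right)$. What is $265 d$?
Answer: $-15900$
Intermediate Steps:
$V = 20$ ($V = 4 \cdot 5 = 20$)
$d = -60$ ($d = - 4 \left(20 - 5\right) = \left(-4\right) 15 = -60$)
$265 d = 265 \left(-60\right) = -15900$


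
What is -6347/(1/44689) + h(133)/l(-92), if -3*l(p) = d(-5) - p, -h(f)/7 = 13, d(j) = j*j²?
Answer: -3120052004/11 ≈ -2.8364e+8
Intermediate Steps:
d(j) = j³
h(f) = -91 (h(f) = -7*13 = -91)
l(p) = 125/3 + p/3 (l(p) = -((-5)³ - p)/3 = -(-125 - p)/3 = 125/3 + p/3)
-6347/(1/44689) + h(133)/l(-92) = -6347/(1/44689) - 91/(125/3 + (⅓)*(-92)) = -6347/1/44689 - 91/(125/3 - 92/3) = -6347*44689 - 91/11 = -283641083 - 91*1/11 = -283641083 - 91/11 = -3120052004/11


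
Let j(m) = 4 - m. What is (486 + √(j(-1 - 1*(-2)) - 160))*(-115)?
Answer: -55890 - 115*I*√157 ≈ -55890.0 - 1440.9*I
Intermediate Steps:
(486 + √(j(-1 - 1*(-2)) - 160))*(-115) = (486 + √((4 - (-1 - 1*(-2))) - 160))*(-115) = (486 + √((4 - (-1 + 2)) - 160))*(-115) = (486 + √((4 - 1*1) - 160))*(-115) = (486 + √((4 - 1) - 160))*(-115) = (486 + √(3 - 160))*(-115) = (486 + √(-157))*(-115) = (486 + I*√157)*(-115) = -55890 - 115*I*√157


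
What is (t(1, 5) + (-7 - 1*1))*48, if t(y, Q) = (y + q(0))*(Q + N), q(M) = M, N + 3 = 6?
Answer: 0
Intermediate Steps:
N = 3 (N = -3 + 6 = 3)
t(y, Q) = y*(3 + Q) (t(y, Q) = (y + 0)*(Q + 3) = y*(3 + Q))
(t(1, 5) + (-7 - 1*1))*48 = (1*(3 + 5) + (-7 - 1*1))*48 = (1*8 + (-7 - 1))*48 = (8 - 8)*48 = 0*48 = 0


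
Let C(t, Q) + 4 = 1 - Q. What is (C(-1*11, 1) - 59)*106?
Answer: -6678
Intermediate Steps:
C(t, Q) = -3 - Q (C(t, Q) = -4 + (1 - Q) = -3 - Q)
(C(-1*11, 1) - 59)*106 = ((-3 - 1*1) - 59)*106 = ((-3 - 1) - 59)*106 = (-4 - 59)*106 = -63*106 = -6678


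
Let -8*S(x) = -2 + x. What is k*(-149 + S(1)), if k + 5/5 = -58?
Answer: 70269/8 ≈ 8783.6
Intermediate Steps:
S(x) = 1/4 - x/8 (S(x) = -(-2 + x)/8 = 1/4 - x/8)
k = -59 (k = -1 - 58 = -59)
k*(-149 + S(1)) = -59*(-149 + (1/4 - 1/8*1)) = -59*(-149 + (1/4 - 1/8)) = -59*(-149 + 1/8) = -59*(-1191/8) = 70269/8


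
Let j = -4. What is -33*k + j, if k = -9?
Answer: 293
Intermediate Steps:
-33*k + j = -33*(-9) - 4 = 297 - 4 = 293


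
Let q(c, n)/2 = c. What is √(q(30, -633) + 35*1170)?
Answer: √41010 ≈ 202.51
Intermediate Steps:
q(c, n) = 2*c
√(q(30, -633) + 35*1170) = √(2*30 + 35*1170) = √(60 + 40950) = √41010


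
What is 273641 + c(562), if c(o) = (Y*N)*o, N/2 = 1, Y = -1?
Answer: 272517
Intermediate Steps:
N = 2 (N = 2*1 = 2)
c(o) = -2*o (c(o) = (-1*2)*o = -2*o)
273641 + c(562) = 273641 - 2*562 = 273641 - 1124 = 272517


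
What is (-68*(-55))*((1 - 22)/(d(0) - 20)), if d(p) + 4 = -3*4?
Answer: 6545/3 ≈ 2181.7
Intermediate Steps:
d(p) = -16 (d(p) = -4 - 3*4 = -4 - 12 = -16)
(-68*(-55))*((1 - 22)/(d(0) - 20)) = (-68*(-55))*((1 - 22)/(-16 - 20)) = 3740*(-21/(-36)) = 3740*(-21*(-1/36)) = 3740*(7/12) = 6545/3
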